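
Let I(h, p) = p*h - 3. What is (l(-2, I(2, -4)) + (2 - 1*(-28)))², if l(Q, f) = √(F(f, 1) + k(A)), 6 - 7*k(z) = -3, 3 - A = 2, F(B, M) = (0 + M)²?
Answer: 6316/7 + 240*√7/7 ≈ 993.00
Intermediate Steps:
F(B, M) = M²
A = 1 (A = 3 - 1*2 = 3 - 2 = 1)
k(z) = 9/7 (k(z) = 6/7 - ⅐*(-3) = 6/7 + 3/7 = 9/7)
I(h, p) = -3 + h*p (I(h, p) = h*p - 3 = -3 + h*p)
l(Q, f) = 4*√7/7 (l(Q, f) = √(1² + 9/7) = √(1 + 9/7) = √(16/7) = 4*√7/7)
(l(-2, I(2, -4)) + (2 - 1*(-28)))² = (4*√7/7 + (2 - 1*(-28)))² = (4*√7/7 + (2 + 28))² = (4*√7/7 + 30)² = (30 + 4*√7/7)²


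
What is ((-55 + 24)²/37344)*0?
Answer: 0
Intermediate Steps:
((-55 + 24)²/37344)*0 = ((-31)²*(1/37344))*0 = (961*(1/37344))*0 = (961/37344)*0 = 0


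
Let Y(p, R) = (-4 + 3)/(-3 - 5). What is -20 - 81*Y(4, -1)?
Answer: -241/8 ≈ -30.125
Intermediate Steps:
Y(p, R) = 1/8 (Y(p, R) = -1/(-8) = -1*(-1/8) = 1/8)
-20 - 81*Y(4, -1) = -20 - 81*1/8 = -20 - 81/8 = -241/8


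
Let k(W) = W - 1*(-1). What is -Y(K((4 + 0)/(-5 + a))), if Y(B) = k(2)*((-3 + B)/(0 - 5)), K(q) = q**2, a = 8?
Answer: -11/15 ≈ -0.73333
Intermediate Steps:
k(W) = 1 + W (k(W) = W + 1 = 1 + W)
Y(B) = 9/5 - 3*B/5 (Y(B) = (1 + 2)*((-3 + B)/(0 - 5)) = 3*((-3 + B)/(-5)) = 3*((-3 + B)*(-1/5)) = 3*(3/5 - B/5) = 9/5 - 3*B/5)
-Y(K((4 + 0)/(-5 + a))) = -(9/5 - 3*(4 + 0)**2/(-5 + 8)**2/5) = -(9/5 - 3*(4/3)**2/5) = -(9/5 - 3/5*16/9) = -(9/5 - 16/15) = -1*11/15 = -11/15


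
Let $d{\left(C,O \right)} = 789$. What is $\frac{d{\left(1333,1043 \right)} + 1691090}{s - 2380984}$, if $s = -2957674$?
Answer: $- \frac{1691879}{5338658} \approx -0.31691$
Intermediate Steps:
$\frac{d{\left(1333,1043 \right)} + 1691090}{s - 2380984} = \frac{789 + 1691090}{-2957674 - 2380984} = \frac{1691879}{-5338658} = 1691879 \left(- \frac{1}{5338658}\right) = - \frac{1691879}{5338658}$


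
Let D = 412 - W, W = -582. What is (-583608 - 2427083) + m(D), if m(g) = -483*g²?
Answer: -480232079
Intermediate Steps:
D = 994 (D = 412 - 1*(-582) = 412 + 582 = 994)
(-583608 - 2427083) + m(D) = (-583608 - 2427083) - 483*994² = -3010691 - 483*988036 = -3010691 - 477221388 = -480232079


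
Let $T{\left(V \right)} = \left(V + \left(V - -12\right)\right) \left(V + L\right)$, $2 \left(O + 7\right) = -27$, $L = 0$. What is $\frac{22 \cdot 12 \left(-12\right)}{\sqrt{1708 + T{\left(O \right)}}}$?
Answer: $- \frac{1056 \sqrt{9210}}{1535} \approx -66.021$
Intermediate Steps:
$O = - \frac{41}{2}$ ($O = -7 + \frac{1}{2} \left(-27\right) = -7 - \frac{27}{2} = - \frac{41}{2} \approx -20.5$)
$T{\left(V \right)} = V \left(12 + 2 V\right)$ ($T{\left(V \right)} = \left(V + \left(V - -12\right)\right) \left(V + 0\right) = \left(V + \left(V + 12\right)\right) V = \left(V + \left(12 + V\right)\right) V = \left(12 + 2 V\right) V = V \left(12 + 2 V\right)$)
$\frac{22 \cdot 12 \left(-12\right)}{\sqrt{1708 + T{\left(O \right)}}} = \frac{22 \cdot 12 \left(-12\right)}{\sqrt{1708 + 2 \left(- \frac{41}{2}\right) \left(6 - \frac{41}{2}\right)}} = \frac{264 \left(-12\right)}{\sqrt{1708 + 2 \left(- \frac{41}{2}\right) \left(- \frac{29}{2}\right)}} = - \frac{3168}{\sqrt{1708 + \frac{1189}{2}}} = - \frac{3168}{\sqrt{\frac{4605}{2}}} = - \frac{3168}{\frac{1}{2} \sqrt{9210}} = - 3168 \frac{\sqrt{9210}}{4605} = - \frac{1056 \sqrt{9210}}{1535}$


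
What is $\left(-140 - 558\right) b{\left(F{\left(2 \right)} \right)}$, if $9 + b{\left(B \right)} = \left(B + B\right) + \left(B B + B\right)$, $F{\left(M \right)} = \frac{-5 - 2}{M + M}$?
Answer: $\frac{62471}{8} \approx 7808.9$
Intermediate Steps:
$F{\left(M \right)} = - \frac{7}{2 M}$
$b{\left(B \right)} = -9 + B^{2} + 3 B$ ($b{\left(B \right)} = -9 + \left(\left(B + B\right) + \left(B B + B\right)\right) = -9 + \left(2 B + \left(B^{2} + B\right)\right) = -9 + \left(2 B + \left(B + B^{2}\right)\right) = -9 + \left(B^{2} + 3 B\right) = -9 + B^{2} + 3 B$)
$\left(-140 - 558\right) b{\left(F{\left(2 \right)} \right)} = \left(-140 - 558\right) \left(-9 + \left(- \frac{7}{2 \cdot 2}\right)^{2} + 3 \left(- \frac{7}{2 \cdot 2}\right)\right) = - 698 \left(-9 + \left(\left(- \frac{7}{2}\right) \frac{1}{2}\right)^{2} + 3 \left(\left(- \frac{7}{2}\right) \frac{1}{2}\right)\right) = - 698 \left(-9 + \left(- \frac{7}{4}\right)^{2} + 3 \left(- \frac{7}{4}\right)\right) = - 698 \left(-9 + \frac{49}{16} - \frac{21}{4}\right) = \left(-698\right) \left(- \frac{179}{16}\right) = \frac{62471}{8}$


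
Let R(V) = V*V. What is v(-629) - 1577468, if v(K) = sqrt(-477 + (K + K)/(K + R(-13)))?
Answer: -1577468 + I*sqrt(25088630)/230 ≈ -1.5775e+6 + 21.778*I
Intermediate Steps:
R(V) = V**2
v(K) = sqrt(-477 + 2*K/(169 + K)) (v(K) = sqrt(-477 + (K + K)/(K + (-13)**2)) = sqrt(-477 + (2*K)/(K + 169)) = sqrt(-477 + (2*K)/(169 + K)) = sqrt(-477 + 2*K/(169 + K)))
v(-629) - 1577468 = sqrt((-80613 - 475*(-629))/(169 - 629)) - 1577468 = sqrt((-80613 + 298775)/(-460)) - 1577468 = sqrt(-1/460*218162) - 1577468 = sqrt(-109081/230) - 1577468 = I*sqrt(25088630)/230 - 1577468 = -1577468 + I*sqrt(25088630)/230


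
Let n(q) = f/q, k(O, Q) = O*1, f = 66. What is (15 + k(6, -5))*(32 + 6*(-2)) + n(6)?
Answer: 431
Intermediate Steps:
k(O, Q) = O
n(q) = 66/q
(15 + k(6, -5))*(32 + 6*(-2)) + n(6) = (15 + 6)*(32 + 6*(-2)) + 66/6 = 21*(32 - 12) + 66*(⅙) = 21*20 + 11 = 420 + 11 = 431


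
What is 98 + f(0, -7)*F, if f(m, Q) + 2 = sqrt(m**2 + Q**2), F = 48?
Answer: 338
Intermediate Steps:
f(m, Q) = -2 + sqrt(Q**2 + m**2) (f(m, Q) = -2 + sqrt(m**2 + Q**2) = -2 + sqrt(Q**2 + m**2))
98 + f(0, -7)*F = 98 + (-2 + sqrt((-7)**2 + 0**2))*48 = 98 + (-2 + sqrt(49 + 0))*48 = 98 + (-2 + sqrt(49))*48 = 98 + (-2 + 7)*48 = 98 + 5*48 = 98 + 240 = 338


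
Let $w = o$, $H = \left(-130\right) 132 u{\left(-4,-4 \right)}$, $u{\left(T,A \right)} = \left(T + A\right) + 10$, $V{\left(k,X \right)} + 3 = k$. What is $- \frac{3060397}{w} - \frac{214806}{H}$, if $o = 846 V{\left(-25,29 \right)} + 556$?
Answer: $\frac{4583404893}{33078760} \approx 138.56$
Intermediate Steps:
$V{\left(k,X \right)} = -3 + k$
$u{\left(T,A \right)} = 10 + A + T$ ($u{\left(T,A \right)} = \left(A + T\right) + 10 = 10 + A + T$)
$o = -23132$ ($o = 846 \left(-3 - 25\right) + 556 = 846 \left(-28\right) + 556 = -23688 + 556 = -23132$)
$H = -34320$ ($H = \left(-130\right) 132 \left(10 - 4 - 4\right) = \left(-17160\right) 2 = -34320$)
$w = -23132$
$- \frac{3060397}{w} - \frac{214806}{H} = - \frac{3060397}{-23132} - \frac{214806}{-34320} = \left(-3060397\right) \left(- \frac{1}{23132}\right) - - \frac{35801}{5720} = \frac{3060397}{23132} + \frac{35801}{5720} = \frac{4583404893}{33078760}$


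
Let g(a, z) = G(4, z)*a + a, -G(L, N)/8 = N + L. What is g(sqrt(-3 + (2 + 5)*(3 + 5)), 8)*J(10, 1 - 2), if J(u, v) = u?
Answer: -950*sqrt(53) ≈ -6916.1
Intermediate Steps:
G(L, N) = -8*L - 8*N (G(L, N) = -8*(N + L) = -8*(L + N) = -8*L - 8*N)
g(a, z) = a + a*(-32 - 8*z) (g(a, z) = (-8*4 - 8*z)*a + a = (-32 - 8*z)*a + a = a*(-32 - 8*z) + a = a + a*(-32 - 8*z))
g(sqrt(-3 + (2 + 5)*(3 + 5)), 8)*J(10, 1 - 2) = -sqrt(-3 + (2 + 5)*(3 + 5))*(31 + 8*8)*10 = -sqrt(-3 + 7*8)*(31 + 64)*10 = -1*sqrt(-3 + 56)*95*10 = -1*sqrt(53)*95*10 = -95*sqrt(53)*10 = -950*sqrt(53)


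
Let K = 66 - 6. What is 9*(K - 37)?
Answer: 207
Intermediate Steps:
K = 60
9*(K - 37) = 9*(60 - 37) = 9*23 = 207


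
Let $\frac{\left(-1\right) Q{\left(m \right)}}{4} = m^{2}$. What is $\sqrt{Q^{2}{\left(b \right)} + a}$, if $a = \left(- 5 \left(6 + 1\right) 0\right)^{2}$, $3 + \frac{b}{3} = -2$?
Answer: $900$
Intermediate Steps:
$b = -15$ ($b = -9 + 3 \left(-2\right) = -9 - 6 = -15$)
$Q{\left(m \right)} = - 4 m^{2}$
$a = 0$ ($a = \left(\left(-5\right) 7 \cdot 0\right)^{2} = \left(\left(-35\right) 0\right)^{2} = 0^{2} = 0$)
$\sqrt{Q^{2}{\left(b \right)} + a} = \sqrt{\left(- 4 \left(-15\right)^{2}\right)^{2} + 0} = \sqrt{\left(\left(-4\right) 225\right)^{2} + 0} = \sqrt{\left(-900\right)^{2} + 0} = \sqrt{810000 + 0} = \sqrt{810000} = 900$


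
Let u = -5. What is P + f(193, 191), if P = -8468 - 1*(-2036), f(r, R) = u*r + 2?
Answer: -7395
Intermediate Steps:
f(r, R) = 2 - 5*r (f(r, R) = -5*r + 2 = 2 - 5*r)
P = -6432 (P = -8468 + 2036 = -6432)
P + f(193, 191) = -6432 + (2 - 5*193) = -6432 + (2 - 965) = -6432 - 963 = -7395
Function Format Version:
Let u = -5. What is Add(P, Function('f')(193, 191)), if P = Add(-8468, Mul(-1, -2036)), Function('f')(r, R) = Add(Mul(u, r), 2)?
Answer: -7395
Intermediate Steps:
Function('f')(r, R) = Add(2, Mul(-5, r)) (Function('f')(r, R) = Add(Mul(-5, r), 2) = Add(2, Mul(-5, r)))
P = -6432 (P = Add(-8468, 2036) = -6432)
Add(P, Function('f')(193, 191)) = Add(-6432, Add(2, Mul(-5, 193))) = Add(-6432, Add(2, -965)) = Add(-6432, -963) = -7395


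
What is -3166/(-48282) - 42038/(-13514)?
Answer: 518116010/163120737 ≈ 3.1763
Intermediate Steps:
-3166/(-48282) - 42038/(-13514) = -3166*(-1/48282) - 42038*(-1/13514) = 1583/24141 + 21019/6757 = 518116010/163120737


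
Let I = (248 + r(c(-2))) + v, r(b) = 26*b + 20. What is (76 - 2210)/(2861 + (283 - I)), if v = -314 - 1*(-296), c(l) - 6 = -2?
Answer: -1067/1395 ≈ -0.76487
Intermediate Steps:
c(l) = 4 (c(l) = 6 - 2 = 4)
r(b) = 20 + 26*b
v = -18 (v = -314 + 296 = -18)
I = 354 (I = (248 + (20 + 26*4)) - 18 = (248 + (20 + 104)) - 18 = (248 + 124) - 18 = 372 - 18 = 354)
(76 - 2210)/(2861 + (283 - I)) = (76 - 2210)/(2861 + (283 - 1*354)) = -2134/(2861 + (283 - 354)) = -2134/(2861 - 71) = -2134/2790 = -2134*1/2790 = -1067/1395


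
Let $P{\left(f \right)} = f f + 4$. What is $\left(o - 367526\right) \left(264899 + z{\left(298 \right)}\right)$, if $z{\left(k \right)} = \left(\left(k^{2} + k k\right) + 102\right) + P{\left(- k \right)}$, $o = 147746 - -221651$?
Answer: $994281207$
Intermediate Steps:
$o = 369397$ ($o = 147746 + 221651 = 369397$)
$P{\left(f \right)} = 4 + f^{2}$ ($P{\left(f \right)} = f^{2} + 4 = 4 + f^{2}$)
$z{\left(k \right)} = 106 + 3 k^{2}$ ($z{\left(k \right)} = \left(\left(k^{2} + k k\right) + 102\right) + \left(4 + \left(- k\right)^{2}\right) = \left(\left(k^{2} + k^{2}\right) + 102\right) + \left(4 + k^{2}\right) = \left(2 k^{2} + 102\right) + \left(4 + k^{2}\right) = \left(102 + 2 k^{2}\right) + \left(4 + k^{2}\right) = 106 + 3 k^{2}$)
$\left(o - 367526\right) \left(264899 + z{\left(298 \right)}\right) = \left(369397 - 367526\right) \left(264899 + \left(106 + 3 \cdot 298^{2}\right)\right) = 1871 \left(264899 + \left(106 + 3 \cdot 88804\right)\right) = 1871 \left(264899 + \left(106 + 266412\right)\right) = 1871 \left(264899 + 266518\right) = 1871 \cdot 531417 = 994281207$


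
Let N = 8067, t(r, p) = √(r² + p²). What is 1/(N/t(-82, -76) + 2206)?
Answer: 27575000/60765373511 - 403350*√5/60765373511 ≈ 0.00043895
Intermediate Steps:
t(r, p) = √(p² + r²)
1/(N/t(-82, -76) + 2206) = 1/(8067/(√((-76)² + (-82)²)) + 2206) = 1/(8067/(√(5776 + 6724)) + 2206) = 1/(8067/(√12500) + 2206) = 1/(8067/((50*√5)) + 2206) = 1/(8067*(√5/250) + 2206) = 1/(8067*√5/250 + 2206) = 1/(2206 + 8067*√5/250)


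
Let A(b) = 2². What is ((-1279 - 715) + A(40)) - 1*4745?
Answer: -6735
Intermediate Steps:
A(b) = 4
((-1279 - 715) + A(40)) - 1*4745 = ((-1279 - 715) + 4) - 1*4745 = (-1994 + 4) - 4745 = -1990 - 4745 = -6735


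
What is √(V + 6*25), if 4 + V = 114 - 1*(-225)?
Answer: √485 ≈ 22.023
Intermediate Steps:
V = 335 (V = -4 + (114 - 1*(-225)) = -4 + (114 + 225) = -4 + 339 = 335)
√(V + 6*25) = √(335 + 6*25) = √(335 + 150) = √485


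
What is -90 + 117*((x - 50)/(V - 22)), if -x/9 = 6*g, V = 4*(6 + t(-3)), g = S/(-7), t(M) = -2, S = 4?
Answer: 1983/7 ≈ 283.29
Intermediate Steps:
g = -4/7 (g = 4/(-7) = 4*(-1/7) = -4/7 ≈ -0.57143)
V = 16 (V = 4*(6 - 2) = 4*4 = 16)
x = 216/7 (x = -54*(-4)/7 = -9*(-24/7) = 216/7 ≈ 30.857)
-90 + 117*((x - 50)/(V - 22)) = -90 + 117*((216/7 - 50)/(16 - 22)) = -90 + 117*(-134/7/(-6)) = -90 + 117*(-134/7*(-1/6)) = -90 + 117*(67/21) = -90 + 2613/7 = 1983/7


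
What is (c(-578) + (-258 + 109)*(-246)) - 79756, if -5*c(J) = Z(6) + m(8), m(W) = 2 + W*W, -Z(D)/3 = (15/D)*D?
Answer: -215531/5 ≈ -43106.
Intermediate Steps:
Z(D) = -45 (Z(D) = -3*15/D*D = -3*15 = -45)
m(W) = 2 + W²
c(J) = -21/5 (c(J) = -(-45 + (2 + 8²))/5 = -(-45 + (2 + 64))/5 = -(-45 + 66)/5 = -⅕*21 = -21/5)
(c(-578) + (-258 + 109)*(-246)) - 79756 = (-21/5 + (-258 + 109)*(-246)) - 79756 = (-21/5 - 149*(-246)) - 79756 = (-21/5 + 36654) - 79756 = 183249/5 - 79756 = -215531/5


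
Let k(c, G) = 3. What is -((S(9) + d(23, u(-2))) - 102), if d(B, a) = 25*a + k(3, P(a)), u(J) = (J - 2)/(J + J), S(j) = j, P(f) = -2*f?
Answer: 65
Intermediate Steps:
u(J) = (-2 + J)/(2*J) (u(J) = (-2 + J)/((2*J)) = (-2 + J)*(1/(2*J)) = (-2 + J)/(2*J))
d(B, a) = 3 + 25*a (d(B, a) = 25*a + 3 = 3 + 25*a)
-((S(9) + d(23, u(-2))) - 102) = -((9 + (3 + 25*((½)*(-2 - 2)/(-2)))) - 102) = -((9 + (3 + 25*((½)*(-½)*(-4)))) - 102) = -((9 + (3 + 25*1)) - 102) = -((9 + (3 + 25)) - 102) = -((9 + 28) - 102) = -(37 - 102) = -1*(-65) = 65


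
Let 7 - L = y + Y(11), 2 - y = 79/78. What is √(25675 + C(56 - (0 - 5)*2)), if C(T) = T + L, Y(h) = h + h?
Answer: √156510978/78 ≈ 160.39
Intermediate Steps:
Y(h) = 2*h
y = 77/78 (y = 2 - 79/78 = 77/78 ≈ 0.98718)
L = -1247/78 (L = 7 - (77/78 + 2*11) = 7 - (77/78 + 22) = 7 - 1*1793/78 = 7 - 1793/78 = -1247/78 ≈ -15.987)
C(T) = -1247/78 + T (C(T) = T - 1247/78 = -1247/78 + T)
√(25675 + C(56 - (0 - 5)*2)) = √(25675 + (-1247/78 + (56 - (0 - 5)*2))) = √(25675 + (-1247/78 + (56 - (-5)*2))) = √(25675 + (-1247/78 + (56 - 1*(-10)))) = √(25675 + (-1247/78 + (56 + 10))) = √(25675 + (-1247/78 + 66)) = √(25675 + 3901/78) = √(2006551/78) = √156510978/78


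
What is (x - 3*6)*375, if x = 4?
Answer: -5250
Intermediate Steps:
(x - 3*6)*375 = (4 - 3*6)*375 = (4 - 18)*375 = -14*375 = -5250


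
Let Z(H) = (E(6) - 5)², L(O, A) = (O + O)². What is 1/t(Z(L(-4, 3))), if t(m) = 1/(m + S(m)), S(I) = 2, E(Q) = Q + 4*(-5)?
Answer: 363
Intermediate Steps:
E(Q) = -20 + Q (E(Q) = Q - 20 = -20 + Q)
L(O, A) = 4*O² (L(O, A) = (2*O)² = 4*O²)
Z(H) = 361 (Z(H) = ((-20 + 6) - 5)² = (-14 - 5)² = (-19)² = 361)
t(m) = 1/(2 + m) (t(m) = 1/(m + 2) = 1/(2 + m))
1/t(Z(L(-4, 3))) = 1/(1/(2 + 361)) = 1/(1/363) = 363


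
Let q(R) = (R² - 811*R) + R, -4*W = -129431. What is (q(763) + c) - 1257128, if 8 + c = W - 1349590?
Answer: -10440917/4 ≈ -2.6102e+6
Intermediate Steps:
W = 129431/4 (W = -¼*(-129431) = 129431/4 ≈ 32358.)
c = -5268961/4 (c = -8 + (129431/4 - 1349590) = -8 - 5268929/4 = -5268961/4 ≈ -1.3172e+6)
q(R) = R² - 810*R
(q(763) + c) - 1257128 = (763*(-810 + 763) - 5268961/4) - 1257128 = (763*(-47) - 5268961/4) - 1257128 = (-35861 - 5268961/4) - 1257128 = -5412405/4 - 1257128 = -10440917/4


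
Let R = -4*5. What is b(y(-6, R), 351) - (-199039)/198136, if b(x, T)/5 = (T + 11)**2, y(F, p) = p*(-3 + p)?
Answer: 129822868959/198136 ≈ 6.5522e+5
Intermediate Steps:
R = -20
b(x, T) = 5*(11 + T)**2 (b(x, T) = 5*(T + 11)**2 = 5*(11 + T)**2)
b(y(-6, R), 351) - (-199039)/198136 = 5*(11 + 351)**2 - (-199039)/198136 = 5*362**2 - (-199039)/198136 = 5*131044 - 1*(-199039/198136) = 655220 + 199039/198136 = 129822868959/198136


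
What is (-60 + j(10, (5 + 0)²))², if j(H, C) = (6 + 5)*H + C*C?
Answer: 455625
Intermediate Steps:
j(H, C) = C² + 11*H (j(H, C) = 11*H + C² = C² + 11*H)
(-60 + j(10, (5 + 0)²))² = (-60 + (((5 + 0)²)² + 11*10))² = (-60 + ((5²)² + 110))² = (-60 + (25² + 110))² = (-60 + (625 + 110))² = (-60 + 735)² = 675² = 455625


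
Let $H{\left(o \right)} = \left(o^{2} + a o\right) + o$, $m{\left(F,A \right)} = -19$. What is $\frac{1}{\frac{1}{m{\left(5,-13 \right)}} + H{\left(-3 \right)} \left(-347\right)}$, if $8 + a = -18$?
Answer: $- \frac{19}{553813} \approx -3.4308 \cdot 10^{-5}$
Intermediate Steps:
$a = -26$ ($a = -8 - 18 = -26$)
$H{\left(o \right)} = o^{2} - 25 o$ ($H{\left(o \right)} = \left(o^{2} - 26 o\right) + o = o^{2} - 25 o$)
$\frac{1}{\frac{1}{m{\left(5,-13 \right)}} + H{\left(-3 \right)} \left(-347\right)} = \frac{1}{\frac{1}{-19} + - 3 \left(-25 - 3\right) \left(-347\right)} = \frac{1}{- \frac{1}{19} + \left(-3\right) \left(-28\right) \left(-347\right)} = \frac{1}{- \frac{1}{19} + 84 \left(-347\right)} = \frac{1}{- \frac{1}{19} - 29148} = \frac{1}{- \frac{553813}{19}} = - \frac{19}{553813}$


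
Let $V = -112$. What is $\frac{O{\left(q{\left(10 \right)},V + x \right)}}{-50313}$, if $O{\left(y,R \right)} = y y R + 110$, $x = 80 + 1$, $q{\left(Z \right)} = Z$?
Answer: $\frac{2990}{50313} \approx 0.059428$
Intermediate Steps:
$x = 81$
$O{\left(y,R \right)} = 110 + R y^{2}$ ($O{\left(y,R \right)} = y^{2} R + 110 = R y^{2} + 110 = 110 + R y^{2}$)
$\frac{O{\left(q{\left(10 \right)},V + x \right)}}{-50313} = \frac{110 + \left(-112 + 81\right) 10^{2}}{-50313} = \left(110 - 3100\right) \left(- \frac{1}{50313}\right) = \left(-2990\right) \left(- \frac{1}{50313}\right) = \frac{2990}{50313}$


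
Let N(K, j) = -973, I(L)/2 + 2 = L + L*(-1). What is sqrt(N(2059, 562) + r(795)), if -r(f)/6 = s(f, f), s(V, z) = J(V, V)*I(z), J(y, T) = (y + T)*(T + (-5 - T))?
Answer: I*sqrt(191773) ≈ 437.92*I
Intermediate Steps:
J(y, T) = -5*T - 5*y (J(y, T) = (T + y)*(-5) = -5*T - 5*y)
I(L) = -4 (I(L) = -4 + 2*(L + L*(-1)) = -4 + 2*(L - L) = -4 + 2*0 = -4 + 0 = -4)
s(V, z) = 40*V (s(V, z) = (-5*V - 5*V)*(-4) = -10*V*(-4) = 40*V)
r(f) = -240*f
sqrt(N(2059, 562) + r(795)) = sqrt(-973 - 240*795) = sqrt(-973 - 190800) = sqrt(-191773) = I*sqrt(191773)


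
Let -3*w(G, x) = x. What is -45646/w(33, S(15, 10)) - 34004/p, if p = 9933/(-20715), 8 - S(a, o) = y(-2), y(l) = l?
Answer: 1400688959/16555 ≈ 84608.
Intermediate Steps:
S(a, o) = 10 (S(a, o) = 8 - 1*(-2) = 8 + 2 = 10)
w(G, x) = -x/3
p = -3311/6905 (p = 9933*(-1/20715) = -3311/6905 ≈ -0.47951)
-45646/w(33, S(15, 10)) - 34004/p = -45646/((-⅓*10)) - 34004/(-3311/6905) = -45646/(-10/3) - 34004*(-6905/3311) = -45646*(-3/10) + 234797620/3311 = 68469/5 + 234797620/3311 = 1400688959/16555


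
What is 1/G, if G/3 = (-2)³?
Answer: -1/24 ≈ -0.041667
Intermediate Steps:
G = -24 (G = 3*(-2)³ = 3*(-8) = -24)
1/G = 1/(-24) = -1/24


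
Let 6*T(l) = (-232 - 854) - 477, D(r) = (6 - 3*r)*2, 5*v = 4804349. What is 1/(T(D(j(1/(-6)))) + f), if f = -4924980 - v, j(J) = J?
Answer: -10/58861103 ≈ -1.6989e-7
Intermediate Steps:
v = 4804349/5 (v = (1/5)*4804349 = 4804349/5 ≈ 9.6087e+5)
D(r) = 12 - 6*r
T(l) = -521/2 (T(l) = ((-232 - 854) - 477)/6 = (-1086 - 477)/6 = (1/6)*(-1563) = -521/2)
f = -29429249/5 (f = -4924980 - 1*4804349/5 = -4924980 - 4804349/5 = -29429249/5 ≈ -5.8858e+6)
1/(T(D(j(1/(-6)))) + f) = 1/(-521/2 - 29429249/5) = 1/(-58861103/10) = -10/58861103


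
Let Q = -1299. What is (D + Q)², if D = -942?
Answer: 5022081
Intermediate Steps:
(D + Q)² = (-942 - 1299)² = (-2241)² = 5022081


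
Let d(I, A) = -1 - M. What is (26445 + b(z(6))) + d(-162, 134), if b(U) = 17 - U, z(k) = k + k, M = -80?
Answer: 26529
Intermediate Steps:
z(k) = 2*k
d(I, A) = 79 (d(I, A) = -1 - 1*(-80) = -1 + 80 = 79)
(26445 + b(z(6))) + d(-162, 134) = (26445 + (17 - 2*6)) + 79 = (26445 + (17 - 1*12)) + 79 = (26445 + (17 - 12)) + 79 = (26445 + 5) + 79 = 26450 + 79 = 26529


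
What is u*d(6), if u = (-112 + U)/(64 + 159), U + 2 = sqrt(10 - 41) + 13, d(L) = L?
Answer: -606/223 + 6*I*sqrt(31)/223 ≈ -2.7175 + 0.14981*I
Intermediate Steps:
U = 11 + I*sqrt(31) (U = -2 + (sqrt(10 - 41) + 13) = -2 + (sqrt(-31) + 13) = -2 + (I*sqrt(31) + 13) = -2 + (13 + I*sqrt(31)) = 11 + I*sqrt(31) ≈ 11.0 + 5.5678*I)
u = -101/223 + I*sqrt(31)/223 (u = (-112 + (11 + I*sqrt(31)))/(64 + 159) = (-101 + I*sqrt(31))/223 = (-101 + I*sqrt(31))*(1/223) = -101/223 + I*sqrt(31)/223 ≈ -0.45291 + 0.024968*I)
u*d(6) = (-101/223 + I*sqrt(31)/223)*6 = -606/223 + 6*I*sqrt(31)/223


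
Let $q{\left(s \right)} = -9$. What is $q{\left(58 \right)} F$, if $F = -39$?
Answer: $351$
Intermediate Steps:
$q{\left(58 \right)} F = \left(-9\right) \left(-39\right) = 351$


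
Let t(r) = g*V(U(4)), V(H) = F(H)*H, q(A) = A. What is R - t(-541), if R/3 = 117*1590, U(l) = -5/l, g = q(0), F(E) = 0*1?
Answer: 558090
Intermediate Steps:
F(E) = 0
g = 0
V(H) = 0 (V(H) = 0*H = 0)
t(r) = 0 (t(r) = 0*0 = 0)
R = 558090 (R = 3*(117*1590) = 3*186030 = 558090)
R - t(-541) = 558090 - 1*0 = 558090 + 0 = 558090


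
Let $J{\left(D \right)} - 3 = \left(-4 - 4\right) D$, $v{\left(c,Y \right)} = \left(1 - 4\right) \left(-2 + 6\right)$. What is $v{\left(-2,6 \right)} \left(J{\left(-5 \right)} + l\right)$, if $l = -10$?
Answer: $-396$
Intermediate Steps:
$v{\left(c,Y \right)} = -12$ ($v{\left(c,Y \right)} = \left(-3\right) 4 = -12$)
$J{\left(D \right)} = 3 - 8 D$ ($J{\left(D \right)} = 3 + \left(-4 - 4\right) D = 3 - 8 D$)
$v{\left(-2,6 \right)} \left(J{\left(-5 \right)} + l\right) = - 12 \left(\left(3 - -40\right) - 10\right) = - 12 \left(\left(3 + 40\right) - 10\right) = - 12 \left(43 - 10\right) = \left(-12\right) 33 = -396$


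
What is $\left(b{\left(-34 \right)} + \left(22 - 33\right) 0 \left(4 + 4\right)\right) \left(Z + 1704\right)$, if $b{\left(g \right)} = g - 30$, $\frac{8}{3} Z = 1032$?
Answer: $-133824$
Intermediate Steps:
$Z = 387$ ($Z = \frac{3}{8} \cdot 1032 = 387$)
$b{\left(g \right)} = -30 + g$
$\left(b{\left(-34 \right)} + \left(22 - 33\right) 0 \left(4 + 4\right)\right) \left(Z + 1704\right) = \left(\left(-30 - 34\right) + \left(22 - 33\right) 0 \left(4 + 4\right)\right) \left(387 + 1704\right) = \left(-64 - 11 \cdot 0 \cdot 8\right) 2091 = \left(-64 - 0\right) 2091 = \left(-64 + 0\right) 2091 = \left(-64\right) 2091 = -133824$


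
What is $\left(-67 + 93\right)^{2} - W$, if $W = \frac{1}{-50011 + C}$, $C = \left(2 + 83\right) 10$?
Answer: $\frac{33232837}{49161} \approx 676.0$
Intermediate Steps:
$C = 850$ ($C = 85 \cdot 10 = 850$)
$W = - \frac{1}{49161}$ ($W = \frac{1}{-50011 + 850} = \frac{1}{-49161} = - \frac{1}{49161} \approx -2.0341 \cdot 10^{-5}$)
$\left(-67 + 93\right)^{2} - W = \left(-67 + 93\right)^{2} - - \frac{1}{49161} = 26^{2} + \frac{1}{49161} = 676 + \frac{1}{49161} = \frac{33232837}{49161}$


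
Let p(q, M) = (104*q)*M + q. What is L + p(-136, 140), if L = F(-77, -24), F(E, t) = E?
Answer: -1980373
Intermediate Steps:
L = -77
p(q, M) = q + 104*M*q (p(q, M) = 104*M*q + q = q + 104*M*q)
L + p(-136, 140) = -77 - 136*(1 + 104*140) = -77 - 136*(1 + 14560) = -77 - 136*14561 = -77 - 1980296 = -1980373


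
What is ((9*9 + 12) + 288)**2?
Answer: 145161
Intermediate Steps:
((9*9 + 12) + 288)**2 = ((81 + 12) + 288)**2 = (93 + 288)**2 = 381**2 = 145161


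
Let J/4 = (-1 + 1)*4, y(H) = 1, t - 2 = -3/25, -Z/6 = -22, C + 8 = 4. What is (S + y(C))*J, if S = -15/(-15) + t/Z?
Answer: 0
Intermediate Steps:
C = -4 (C = -8 + 4 = -4)
Z = 132 (Z = -6*(-22) = 132)
t = 47/25 (t = 2 - 3/25 = 47/25 ≈ 1.8800)
J = 0 (J = 4*((-1 + 1)*4) = 4*(0*4) = 4*0 = 0)
S = 3347/3300 (S = -15/(-15) + (47/25)/132 = -15*(-1/15) + (47/25)*(1/132) = 1 + 47/3300 = 3347/3300 ≈ 1.0142)
(S + y(C))*J = (3347/3300 + 1)*0 = (6647/3300)*0 = 0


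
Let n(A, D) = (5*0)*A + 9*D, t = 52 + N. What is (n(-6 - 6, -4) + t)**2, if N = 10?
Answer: 676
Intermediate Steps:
t = 62 (t = 52 + 10 = 62)
n(A, D) = 9*D (n(A, D) = 0*A + 9*D = 0 + 9*D = 9*D)
(n(-6 - 6, -4) + t)**2 = (9*(-4) + 62)**2 = (-36 + 62)**2 = 26**2 = 676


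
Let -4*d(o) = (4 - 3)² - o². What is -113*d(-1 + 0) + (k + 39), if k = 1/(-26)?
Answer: 1013/26 ≈ 38.962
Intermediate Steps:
k = -1/26 ≈ -0.038462
d(o) = -¼ + o²/4 (d(o) = -((4 - 3)² - o²)/4 = -(1² - o²)/4 = -(1 - o²)/4 = -¼ + o²/4)
-113*d(-1 + 0) + (k + 39) = -113*(-¼ + (-1 + 0)²/4) + (-1/26 + 39) = -113*(-¼ + (¼)*(-1)²) + 1013/26 = -113*(-¼ + (¼)*1) + 1013/26 = -113*(-¼ + ¼) + 1013/26 = -113*0 + 1013/26 = 0 + 1013/26 = 1013/26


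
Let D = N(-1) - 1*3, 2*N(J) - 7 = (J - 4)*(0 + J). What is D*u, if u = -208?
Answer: -624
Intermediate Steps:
N(J) = 7/2 + J*(-4 + J)/2 (N(J) = 7/2 + ((J - 4)*(0 + J))/2 = 7/2 + ((-4 + J)*J)/2 = 7/2 + (J*(-4 + J))/2 = 7/2 + J*(-4 + J)/2)
D = 3 (D = (7/2 + (½)*(-1)² - 2*(-1)) - 1*3 = (7/2 + (½)*1 + 2) - 3 = (7/2 + ½ + 2) - 3 = 6 - 3 = 3)
D*u = 3*(-208) = -624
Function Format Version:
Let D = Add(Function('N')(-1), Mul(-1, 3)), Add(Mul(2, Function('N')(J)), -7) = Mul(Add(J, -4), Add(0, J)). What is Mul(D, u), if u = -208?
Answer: -624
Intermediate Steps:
Function('N')(J) = Add(Rational(7, 2), Mul(Rational(1, 2), J, Add(-4, J))) (Function('N')(J) = Add(Rational(7, 2), Mul(Rational(1, 2), Mul(Add(J, -4), Add(0, J)))) = Add(Rational(7, 2), Mul(Rational(1, 2), Mul(Add(-4, J), J))) = Add(Rational(7, 2), Mul(Rational(1, 2), Mul(J, Add(-4, J)))) = Add(Rational(7, 2), Mul(Rational(1, 2), J, Add(-4, J))))
D = 3 (D = Add(Add(Rational(7, 2), Mul(Rational(1, 2), Pow(-1, 2)), Mul(-2, -1)), Mul(-1, 3)) = Add(Add(Rational(7, 2), Mul(Rational(1, 2), 1), 2), -3) = Add(Add(Rational(7, 2), Rational(1, 2), 2), -3) = Add(6, -3) = 3)
Mul(D, u) = Mul(3, -208) = -624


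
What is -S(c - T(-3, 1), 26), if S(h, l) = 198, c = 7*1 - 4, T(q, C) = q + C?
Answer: -198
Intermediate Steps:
T(q, C) = C + q
c = 3 (c = 7 - 4 = 3)
-S(c - T(-3, 1), 26) = -1*198 = -198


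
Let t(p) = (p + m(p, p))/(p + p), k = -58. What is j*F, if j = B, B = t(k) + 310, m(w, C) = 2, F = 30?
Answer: 270120/29 ≈ 9314.5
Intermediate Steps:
t(p) = (2 + p)/(2*p) (t(p) = (p + 2)/(p + p) = (2 + p)/((2*p)) = (2 + p)*(1/(2*p)) = (2 + p)/(2*p))
B = 9004/29 (B = (½)*(2 - 58)/(-58) + 310 = (½)*(-1/58)*(-56) + 310 = 14/29 + 310 = 9004/29 ≈ 310.48)
j = 9004/29 ≈ 310.48
j*F = (9004/29)*30 = 270120/29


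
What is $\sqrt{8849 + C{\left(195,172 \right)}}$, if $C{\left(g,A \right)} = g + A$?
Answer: $96$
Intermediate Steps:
$C{\left(g,A \right)} = A + g$
$\sqrt{8849 + C{\left(195,172 \right)}} = \sqrt{8849 + \left(172 + 195\right)} = \sqrt{8849 + 367} = \sqrt{9216} = 96$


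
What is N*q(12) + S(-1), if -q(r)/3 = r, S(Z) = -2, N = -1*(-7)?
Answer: -254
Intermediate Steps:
N = 7
q(r) = -3*r
N*q(12) + S(-1) = 7*(-3*12) - 2 = 7*(-36) - 2 = -252 - 2 = -254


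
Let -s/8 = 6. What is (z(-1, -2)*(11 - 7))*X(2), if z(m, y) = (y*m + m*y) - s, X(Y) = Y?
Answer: 416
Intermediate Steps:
s = -48 (s = -8*6 = -48)
z(m, y) = 48 + 2*m*y (z(m, y) = (y*m + m*y) - 1*(-48) = (m*y + m*y) + 48 = 2*m*y + 48 = 48 + 2*m*y)
(z(-1, -2)*(11 - 7))*X(2) = ((48 + 2*(-1)*(-2))*(11 - 7))*2 = ((48 + 4)*4)*2 = (52*4)*2 = 208*2 = 416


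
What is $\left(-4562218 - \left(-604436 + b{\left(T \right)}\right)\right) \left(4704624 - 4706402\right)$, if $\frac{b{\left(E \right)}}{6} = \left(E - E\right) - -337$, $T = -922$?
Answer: $7040531512$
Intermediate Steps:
$b{\left(E \right)} = 2022$ ($b{\left(E \right)} = 6 \left(\left(E - E\right) - -337\right) = 6 \left(0 + 337\right) = 6 \cdot 337 = 2022$)
$\left(-4562218 - \left(-604436 + b{\left(T \right)}\right)\right) \left(4704624 - 4706402\right) = \left(-4562218 + \left(604436 - 2022\right)\right) \left(4704624 - 4706402\right) = \left(-4562218 + \left(604436 - 2022\right)\right) \left(-1778\right) = \left(-4562218 + 602414\right) \left(-1778\right) = \left(-3959804\right) \left(-1778\right) = 7040531512$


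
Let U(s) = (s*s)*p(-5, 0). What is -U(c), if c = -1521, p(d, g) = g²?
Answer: 0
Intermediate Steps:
U(s) = 0 (U(s) = (s*s)*0² = s²*0 = 0)
-U(c) = -1*0 = 0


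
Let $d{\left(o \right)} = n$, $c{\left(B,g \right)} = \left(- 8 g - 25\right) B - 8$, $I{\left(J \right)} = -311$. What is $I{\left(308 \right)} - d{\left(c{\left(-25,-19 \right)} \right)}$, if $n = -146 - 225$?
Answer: $60$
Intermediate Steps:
$c{\left(B,g \right)} = -8 + B \left(-25 - 8 g\right)$ ($c{\left(B,g \right)} = \left(-25 - 8 g\right) B - 8 = B \left(-25 - 8 g\right) - 8 = -8 + B \left(-25 - 8 g\right)$)
$n = -371$
$d{\left(o \right)} = -371$
$I{\left(308 \right)} - d{\left(c{\left(-25,-19 \right)} \right)} = -311 - -371 = -311 + 371 = 60$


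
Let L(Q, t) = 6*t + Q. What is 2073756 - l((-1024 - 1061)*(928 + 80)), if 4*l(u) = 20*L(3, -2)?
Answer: 2073801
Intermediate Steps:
L(Q, t) = Q + 6*t
l(u) = -45 (l(u) = (20*(3 + 6*(-2)))/4 = (20*(3 - 12))/4 = (20*(-9))/4 = (1/4)*(-180) = -45)
2073756 - l((-1024 - 1061)*(928 + 80)) = 2073756 - 1*(-45) = 2073756 + 45 = 2073801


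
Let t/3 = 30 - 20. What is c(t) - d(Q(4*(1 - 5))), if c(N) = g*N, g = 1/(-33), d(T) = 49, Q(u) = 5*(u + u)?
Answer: -549/11 ≈ -49.909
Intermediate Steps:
Q(u) = 10*u (Q(u) = 5*(2*u) = 10*u)
g = -1/33 ≈ -0.030303
t = 30 (t = 3*(30 - 20) = 3*10 = 30)
c(N) = -N/33
c(t) - d(Q(4*(1 - 5))) = -1/33*30 - 1*49 = -10/11 - 49 = -549/11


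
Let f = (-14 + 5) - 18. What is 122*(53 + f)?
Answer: 3172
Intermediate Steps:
f = -27 (f = -9 - 18 = -27)
122*(53 + f) = 122*(53 - 27) = 122*26 = 3172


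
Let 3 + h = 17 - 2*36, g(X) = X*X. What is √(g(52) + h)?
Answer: 21*√6 ≈ 51.439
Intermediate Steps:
g(X) = X²
h = -58 (h = -3 + (17 - 2*36) = -3 + (17 - 72) = -3 - 55 = -58)
√(g(52) + h) = √(52² - 58) = √(2704 - 58) = √2646 = 21*√6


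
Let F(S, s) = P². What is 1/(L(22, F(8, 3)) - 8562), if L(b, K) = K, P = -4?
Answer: -1/8546 ≈ -0.00011701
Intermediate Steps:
F(S, s) = 16 (F(S, s) = (-4)² = 16)
1/(L(22, F(8, 3)) - 8562) = 1/(16 - 8562) = 1/(-8546) = -1/8546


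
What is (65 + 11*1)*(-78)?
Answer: -5928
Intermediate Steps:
(65 + 11*1)*(-78) = (65 + 11)*(-78) = 76*(-78) = -5928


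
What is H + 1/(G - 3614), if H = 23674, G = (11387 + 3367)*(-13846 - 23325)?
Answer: 12983402749351/548424548 ≈ 23674.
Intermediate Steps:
G = -548420934 (G = 14754*(-37171) = -548420934)
H + 1/(G - 3614) = 23674 + 1/(-548420934 - 3614) = 23674 + 1/(-548424548) = 23674 - 1/548424548 = 12983402749351/548424548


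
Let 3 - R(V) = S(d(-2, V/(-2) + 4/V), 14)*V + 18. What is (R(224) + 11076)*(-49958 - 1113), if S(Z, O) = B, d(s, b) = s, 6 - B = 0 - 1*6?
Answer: -427617483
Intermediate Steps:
B = 12 (B = 6 - (0 - 1*6) = 6 - (0 - 6) = 6 - 1*(-6) = 6 + 6 = 12)
S(Z, O) = 12
R(V) = -15 - 12*V (R(V) = 3 - (12*V + 18) = 3 - (18 + 12*V) = 3 + (-18 - 12*V) = -15 - 12*V)
(R(224) + 11076)*(-49958 - 1113) = ((-15 - 12*224) + 11076)*(-49958 - 1113) = ((-15 - 2688) + 11076)*(-51071) = (-2703 + 11076)*(-51071) = 8373*(-51071) = -427617483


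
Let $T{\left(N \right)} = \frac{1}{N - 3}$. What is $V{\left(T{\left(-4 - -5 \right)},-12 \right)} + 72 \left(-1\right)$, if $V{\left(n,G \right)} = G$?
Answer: $-84$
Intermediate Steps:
$T{\left(N \right)} = \frac{1}{-3 + N}$
$V{\left(T{\left(-4 - -5 \right)},-12 \right)} + 72 \left(-1\right) = -12 + 72 \left(-1\right) = -12 - 72 = -84$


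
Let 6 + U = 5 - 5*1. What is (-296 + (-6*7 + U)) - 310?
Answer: -654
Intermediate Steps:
U = -6 (U = -6 + (5 - 5*1) = -6 + (5 - 5) = -6 + 0 = -6)
(-296 + (-6*7 + U)) - 310 = (-296 + (-6*7 - 6)) - 310 = (-296 + (-42 - 6)) - 310 = (-296 - 48) - 310 = -344 - 310 = -654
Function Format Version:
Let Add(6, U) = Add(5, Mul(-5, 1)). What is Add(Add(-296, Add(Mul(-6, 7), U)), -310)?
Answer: -654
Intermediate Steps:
U = -6 (U = Add(-6, Add(5, Mul(-5, 1))) = Add(-6, Add(5, -5)) = Add(-6, 0) = -6)
Add(Add(-296, Add(Mul(-6, 7), U)), -310) = Add(Add(-296, Add(Mul(-6, 7), -6)), -310) = Add(Add(-296, Add(-42, -6)), -310) = Add(Add(-296, -48), -310) = Add(-344, -310) = -654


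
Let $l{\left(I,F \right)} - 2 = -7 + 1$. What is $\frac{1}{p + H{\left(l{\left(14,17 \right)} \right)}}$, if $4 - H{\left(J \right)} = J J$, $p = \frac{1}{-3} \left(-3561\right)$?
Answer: $\frac{1}{1175} \approx 0.00085106$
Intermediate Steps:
$p = 1187$ ($p = \left(- \frac{1}{3}\right) \left(-3561\right) = 1187$)
$l{\left(I,F \right)} = -4$ ($l{\left(I,F \right)} = 2 + \left(-7 + 1\right) = 2 - 6 = -4$)
$H{\left(J \right)} = 4 - J^{2}$ ($H{\left(J \right)} = 4 - J J = 4 - J^{2}$)
$\frac{1}{p + H{\left(l{\left(14,17 \right)} \right)}} = \frac{1}{1187 + \left(4 - \left(-4\right)^{2}\right)} = \frac{1}{1187 + \left(4 - 16\right)} = \frac{1}{1187 - 12} = \frac{1}{1175}$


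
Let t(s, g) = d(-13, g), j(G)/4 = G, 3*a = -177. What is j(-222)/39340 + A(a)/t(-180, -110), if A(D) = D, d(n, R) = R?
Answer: 111169/216370 ≈ 0.51379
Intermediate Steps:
a = -59 (a = (⅓)*(-177) = -59)
j(G) = 4*G
t(s, g) = g
j(-222)/39340 + A(a)/t(-180, -110) = (4*(-222))/39340 - 59/(-110) = -888*1/39340 - 59*(-1/110) = -222/9835 + 59/110 = 111169/216370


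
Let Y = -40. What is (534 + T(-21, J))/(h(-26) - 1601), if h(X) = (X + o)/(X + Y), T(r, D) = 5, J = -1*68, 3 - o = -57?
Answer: -2541/7550 ≈ -0.33656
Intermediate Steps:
o = 60 (o = 3 - 1*(-57) = 3 + 57 = 60)
J = -68
h(X) = (60 + X)/(-40 + X) (h(X) = (X + 60)/(X - 40) = (60 + X)/(-40 + X))
(534 + T(-21, J))/(h(-26) - 1601) = (534 + 5)/((60 - 26)/(-40 - 26) - 1601) = 539/(34/(-66) - 1601) = 539/(-1/66*34 - 1601) = 539/(-17/33 - 1601) = 539/(-52850/33) = 539*(-33/52850) = -2541/7550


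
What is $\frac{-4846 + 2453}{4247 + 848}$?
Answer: $- \frac{2393}{5095} \approx -0.46968$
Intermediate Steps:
$\frac{-4846 + 2453}{4247 + 848} = - \frac{2393}{5095}$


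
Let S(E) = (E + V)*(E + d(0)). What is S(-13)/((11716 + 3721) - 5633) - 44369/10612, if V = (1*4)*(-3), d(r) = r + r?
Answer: -53943097/13005006 ≈ -4.1479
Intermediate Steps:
d(r) = 2*r
V = -12 (V = 4*(-3) = -12)
S(E) = E*(-12 + E) (S(E) = (E - 12)*(E + 2*0) = (-12 + E)*(E + 0) = (-12 + E)*E = E*(-12 + E))
S(-13)/((11716 + 3721) - 5633) - 44369/10612 = (-13*(-12 - 13))/((11716 + 3721) - 5633) - 44369/10612 = (-13*(-25))/(15437 - 5633) - 44369*1/10612 = 325/9804 - 44369/10612 = -53943097/13005006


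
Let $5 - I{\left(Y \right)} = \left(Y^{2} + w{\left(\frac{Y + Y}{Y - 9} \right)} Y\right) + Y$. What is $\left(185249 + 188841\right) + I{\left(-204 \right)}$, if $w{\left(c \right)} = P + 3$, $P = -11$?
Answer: $331051$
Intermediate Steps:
$w{\left(c \right)} = -8$ ($w{\left(c \right)} = -11 + 3 = -8$)
$I{\left(Y \right)} = 5 - Y^{2} + 7 Y$ ($I{\left(Y \right)} = 5 - \left(\left(Y^{2} - 8 Y\right) + Y\right) = 5 - \left(Y^{2} - 7 Y\right) = 5 - Y^{2} + 7 Y$)
$\left(185249 + 188841\right) + I{\left(-204 \right)} = \left(185249 + 188841\right) + \left(5 - \left(-204\right)^{2} + 7 \left(-204\right)\right) = 374090 - 43039 = 331051$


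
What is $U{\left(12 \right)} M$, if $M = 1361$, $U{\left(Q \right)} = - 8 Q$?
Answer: $-130656$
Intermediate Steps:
$U{\left(12 \right)} M = \left(-8\right) 12 \cdot 1361 = \left(-96\right) 1361 = -130656$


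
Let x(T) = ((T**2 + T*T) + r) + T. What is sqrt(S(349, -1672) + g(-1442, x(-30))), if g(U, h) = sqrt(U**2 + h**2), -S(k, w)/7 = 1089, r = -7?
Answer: sqrt(-7623 + sqrt(5187533)) ≈ 73.112*I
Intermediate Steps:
S(k, w) = -7623 (S(k, w) = -7*1089 = -7623)
x(T) = -7 + T + 2*T**2 (x(T) = ((T**2 + T*T) - 7) + T = ((T**2 + T**2) - 7) + T = (2*T**2 - 7) + T = (-7 + 2*T**2) + T = -7 + T + 2*T**2)
sqrt(S(349, -1672) + g(-1442, x(-30))) = sqrt(-7623 + sqrt((-1442)**2 + (-7 - 30 + 2*(-30)**2)**2)) = sqrt(-7623 + sqrt(2079364 + (-7 - 30 + 2*900)**2)) = sqrt(-7623 + sqrt(2079364 + (-7 - 30 + 1800)**2)) = sqrt(-7623 + sqrt(2079364 + 1763**2)) = sqrt(-7623 + sqrt(2079364 + 3108169)) = sqrt(-7623 + sqrt(5187533))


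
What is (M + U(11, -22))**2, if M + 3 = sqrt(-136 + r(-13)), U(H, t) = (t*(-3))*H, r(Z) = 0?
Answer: 522593 + 2892*I*sqrt(34) ≈ 5.2259e+5 + 16863.0*I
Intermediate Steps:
U(H, t) = -3*H*t (U(H, t) = (-3*t)*H = -3*H*t)
M = -3 + 2*I*sqrt(34) (M = -3 + sqrt(-136 + 0) = -3 + sqrt(-136) = -3 + 2*I*sqrt(34) ≈ -3.0 + 11.662*I)
(M + U(11, -22))**2 = ((-3 + 2*I*sqrt(34)) - 3*11*(-22))**2 = ((-3 + 2*I*sqrt(34)) + 726)**2 = (723 + 2*I*sqrt(34))**2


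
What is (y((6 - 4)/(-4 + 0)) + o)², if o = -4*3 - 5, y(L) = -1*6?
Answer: 529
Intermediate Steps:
y(L) = -6
o = -17 (o = -12 - 5 = -17)
(y((6 - 4)/(-4 + 0)) + o)² = (-6 - 17)² = (-23)² = 529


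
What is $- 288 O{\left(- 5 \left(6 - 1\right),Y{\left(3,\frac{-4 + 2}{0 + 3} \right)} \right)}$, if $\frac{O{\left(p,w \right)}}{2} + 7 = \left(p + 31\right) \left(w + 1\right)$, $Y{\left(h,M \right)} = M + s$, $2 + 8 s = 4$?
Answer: $2016$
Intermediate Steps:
$s = \frac{1}{4}$ ($s = - \frac{1}{4} + \frac{1}{8} \cdot 4 = - \frac{1}{4} + \frac{1}{2} = \frac{1}{4} \approx 0.25$)
$Y{\left(h,M \right)} = \frac{1}{4} + M$ ($Y{\left(h,M \right)} = M + \frac{1}{4} = \frac{1}{4} + M$)
$O{\left(p,w \right)} = -14 + 2 \left(1 + w\right) \left(31 + p\right)$ ($O{\left(p,w \right)} = -14 + 2 \left(p + 31\right) \left(w + 1\right) = -14 + 2 \left(31 + p\right) \left(1 + w\right) = -14 + 2 \left(1 + w\right) \left(31 + p\right)$)
$- 288 O{\left(- 5 \left(6 - 1\right),Y{\left(3,\frac{-4 + 2}{0 + 3} \right)} \right)} = - 288 \left(48 + 2 \left(- 5 \left(6 - 1\right)\right) + 62 \left(\frac{1}{4} + \frac{-4 + 2}{0 + 3}\right) + 2 \left(- 5 \left(6 - 1\right)\right) \left(\frac{1}{4} + \frac{-4 + 2}{0 + 3}\right)\right) = - 288 \left(48 + 2 \left(\left(-5\right) 5\right) + 62 \left(\frac{1}{4} - \frac{2}{3}\right) + 2 \left(\left(-5\right) 5\right) \left(\frac{1}{4} - \frac{2}{3}\right)\right) = - 288 \left(48 + 2 \left(-25\right) + 62 \left(\frac{1}{4} - \frac{2}{3}\right) + 2 \left(-25\right) \left(\frac{1}{4} - \frac{2}{3}\right)\right) = - 288 \left(48 - 50 + 62 \left(\frac{1}{4} - \frac{2}{3}\right) + 2 \left(-25\right) \left(\frac{1}{4} - \frac{2}{3}\right)\right) = - 288 \left(48 - 50 + 62 \left(- \frac{5}{12}\right) + 2 \left(-25\right) \left(- \frac{5}{12}\right)\right) = - 288 \left(48 - 50 - \frac{155}{6} + \frac{125}{6}\right) = \left(-288\right) \left(-7\right) = 2016$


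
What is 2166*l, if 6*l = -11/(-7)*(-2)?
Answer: -7942/7 ≈ -1134.6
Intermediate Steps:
l = -11/21 (l = (-11/(-7)*(-2))/6 = (-11*(-1/7)*(-2))/6 = ((11/7)*(-2))/6 = (1/6)*(-22/7) = -11/21 ≈ -0.52381)
2166*l = 2166*(-11/21) = -7942/7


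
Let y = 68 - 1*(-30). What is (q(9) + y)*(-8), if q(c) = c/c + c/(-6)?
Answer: -780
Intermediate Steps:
y = 98 (y = 68 + 30 = 98)
q(c) = 1 - c/6 (q(c) = 1 + c*(-⅙) = 1 - c/6)
(q(9) + y)*(-8) = ((1 - ⅙*9) + 98)*(-8) = ((1 - 3/2) + 98)*(-8) = (-½ + 98)*(-8) = (195/2)*(-8) = -780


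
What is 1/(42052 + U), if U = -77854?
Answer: -1/35802 ≈ -2.7931e-5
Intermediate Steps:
1/(42052 + U) = 1/(42052 - 77854) = 1/(-35802) = -1/35802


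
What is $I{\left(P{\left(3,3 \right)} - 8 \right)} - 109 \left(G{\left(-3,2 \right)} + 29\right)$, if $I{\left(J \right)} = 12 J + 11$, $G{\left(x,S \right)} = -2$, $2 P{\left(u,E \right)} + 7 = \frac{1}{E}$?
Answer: $-3068$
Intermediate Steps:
$P{\left(u,E \right)} = - \frac{7}{2} + \frac{1}{2 E}$
$I{\left(J \right)} = 11 + 12 J$
$I{\left(P{\left(3,3 \right)} - 8 \right)} - 109 \left(G{\left(-3,2 \right)} + 29\right) = \left(11 + 12 \left(\frac{1 - 21}{2 \cdot 3} - 8\right)\right) - 109 \left(-2 + 29\right) = \left(11 + 12 \left(\frac{1}{2} \cdot \frac{1}{3} \left(1 - 21\right) - 8\right)\right) - 2943 = \left(11 + 12 \left(\frac{1}{2} \cdot \frac{1}{3} \left(-20\right) - 8\right)\right) - 2943 = \left(11 + 12 \left(- \frac{10}{3} - 8\right)\right) - 2943 = \left(11 + 12 \left(- \frac{34}{3}\right)\right) - 2943 = \left(11 - 136\right) - 2943 = -125 - 2943 = -3068$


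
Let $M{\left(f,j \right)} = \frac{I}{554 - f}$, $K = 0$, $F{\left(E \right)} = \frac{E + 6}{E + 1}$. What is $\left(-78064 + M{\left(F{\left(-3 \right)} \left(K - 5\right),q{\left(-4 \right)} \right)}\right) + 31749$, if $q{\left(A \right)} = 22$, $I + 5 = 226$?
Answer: $- \frac{50621853}{1093} \approx -46315.0$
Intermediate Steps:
$F{\left(E \right)} = \frac{6 + E}{1 + E}$
$I = 221$ ($I = -5 + 226 = 221$)
$M{\left(f,j \right)} = \frac{221}{554 - f}$
$\left(-78064 + M{\left(F{\left(-3 \right)} \left(K - 5\right),q{\left(-4 \right)} \right)}\right) + 31749 = \left(-78064 - \frac{221}{-554 + \frac{6 - 3}{1 - 3} \left(0 - 5\right)}\right) + 31749 = \left(-78064 - \frac{221}{-554 + \frac{1}{-2} \cdot 3 \left(-5\right)}\right) + 31749 = \left(-78064 - \frac{221}{-554 + \left(- \frac{1}{2}\right) 3 \left(-5\right)}\right) + 31749 = \left(-78064 - \frac{221}{-554 - - \frac{15}{2}}\right) + 31749 = \left(-78064 - \frac{221}{-554 + \frac{15}{2}}\right) + 31749 = \left(-78064 - \frac{221}{- \frac{1093}{2}}\right) + 31749 = \left(-78064 - - \frac{442}{1093}\right) + 31749 = \left(-78064 + \frac{442}{1093}\right) + 31749 = - \frac{85323510}{1093} + 31749 = - \frac{50621853}{1093}$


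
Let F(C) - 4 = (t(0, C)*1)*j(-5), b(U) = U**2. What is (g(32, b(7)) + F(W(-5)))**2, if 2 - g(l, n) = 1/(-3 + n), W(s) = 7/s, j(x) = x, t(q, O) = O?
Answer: 356409/2116 ≈ 168.44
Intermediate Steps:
g(l, n) = 2 - 1/(-3 + n)
F(C) = 4 - 5*C (F(C) = 4 + (C*1)*(-5) = 4 + C*(-5) = 4 - 5*C)
(g(32, b(7)) + F(W(-5)))**2 = ((-7 + 2*7**2)/(-3 + 7**2) + (4 - 35/(-5)))**2 = ((-7 + 2*49)/(-3 + 49) + (4 - 35*(-1)/5))**2 = ((-7 + 98)/46 + (4 - 5*(-7/5)))**2 = ((1/46)*91 + (4 + 7))**2 = (91/46 + 11)**2 = (597/46)**2 = 356409/2116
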